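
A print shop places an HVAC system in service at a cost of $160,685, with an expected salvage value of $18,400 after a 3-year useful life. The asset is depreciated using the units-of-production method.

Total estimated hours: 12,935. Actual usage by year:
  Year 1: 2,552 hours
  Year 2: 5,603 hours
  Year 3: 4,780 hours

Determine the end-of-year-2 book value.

Depreciable base = $160,685 − $18,400 = $142,285.
Rate = $142,285 / 12,935 hours = $11 per hour.
Year 1: 2,552 × $11 = $28,072. Book value $132,613.
Year 2: 5,603 × $11 = $61,633. Book value $70,980.

$70,980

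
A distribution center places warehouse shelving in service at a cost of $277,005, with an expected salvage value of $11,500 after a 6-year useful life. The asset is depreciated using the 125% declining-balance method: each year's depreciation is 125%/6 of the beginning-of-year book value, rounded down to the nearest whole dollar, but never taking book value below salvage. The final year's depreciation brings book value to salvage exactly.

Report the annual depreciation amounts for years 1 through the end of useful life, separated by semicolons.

$57,709; $45,686; $36,168; $28,633; $22,668; $74,641

Depreciable base = $277,005 − $11,500 = $265,505.
Year 1: ⌊$277,005 × 125%/6⌋ = $57,709. Book value $219,296.
Year 2: ⌊$219,296 × 125%/6⌋ = $45,686. Book value $173,610.
Year 3: ⌊$173,610 × 125%/6⌋ = $36,168. Book value $137,442.
Year 4: ⌊$137,442 × 125%/6⌋ = $28,633. Book value $108,809.
Year 5: ⌊$108,809 × 125%/6⌋ = $22,668. Book value $86,141.
Year 6 (final): $86,141 − $11,500 = $74,641. Book value $11,500.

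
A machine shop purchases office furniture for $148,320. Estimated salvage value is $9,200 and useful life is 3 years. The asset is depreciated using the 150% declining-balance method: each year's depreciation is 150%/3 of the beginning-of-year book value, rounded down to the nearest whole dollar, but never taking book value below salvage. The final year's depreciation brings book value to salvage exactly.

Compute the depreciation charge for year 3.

Depreciable base = $148,320 − $9,200 = $139,120.
Year 1: ⌊$148,320 × 150%/3⌋ = $74,160. Book value $74,160.
Year 2: ⌊$74,160 × 150%/3⌋ = $37,080. Book value $37,080.
Year 3 (final): $37,080 − $9,200 = $27,880. Book value $9,200.

$27,880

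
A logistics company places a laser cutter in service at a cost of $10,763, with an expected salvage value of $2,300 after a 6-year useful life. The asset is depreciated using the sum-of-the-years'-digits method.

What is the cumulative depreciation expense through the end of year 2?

Depreciable base = $10,763 − $2,300 = $8,463.
Sum of the years' digits = 6+5+4+3+2+1 = 21.
Year 1: $8,463 × 6/21 = $2,418. Book value $8,345.
Year 2: $8,463 × 5/21 = $2,015. Book value $6,330.
Accumulated through year 2 = $10,763 − $6,330 = $4,433.

$4,433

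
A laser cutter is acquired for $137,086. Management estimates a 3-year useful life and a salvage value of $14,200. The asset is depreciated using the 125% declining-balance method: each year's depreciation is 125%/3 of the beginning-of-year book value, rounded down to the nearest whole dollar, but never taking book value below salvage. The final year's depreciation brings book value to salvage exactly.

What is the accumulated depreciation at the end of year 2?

$90,438

Depreciable base = $137,086 − $14,200 = $122,886.
Year 1: ⌊$137,086 × 125%/3⌋ = $57,119. Book value $79,967.
Year 2: ⌊$79,967 × 125%/3⌋ = $33,319. Book value $46,648.
Accumulated through year 2 = $137,086 − $46,648 = $90,438.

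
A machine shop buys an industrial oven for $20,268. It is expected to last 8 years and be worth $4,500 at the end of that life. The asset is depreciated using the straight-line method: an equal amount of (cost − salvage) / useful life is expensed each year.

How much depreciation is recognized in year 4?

Depreciable base = $20,268 − $4,500 = $15,768.
Annual expense = $15,768 / 8 = $1,971.

$1,971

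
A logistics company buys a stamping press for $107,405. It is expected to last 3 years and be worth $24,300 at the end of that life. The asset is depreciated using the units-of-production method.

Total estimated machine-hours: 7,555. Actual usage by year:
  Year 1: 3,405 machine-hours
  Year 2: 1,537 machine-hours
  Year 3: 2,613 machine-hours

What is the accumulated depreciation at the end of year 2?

$54,362

Depreciable base = $107,405 − $24,300 = $83,105.
Rate = $83,105 / 7,555 machine-hours = $11 per machine-hour.
Year 1: 3,405 × $11 = $37,455. Book value $69,950.
Year 2: 1,537 × $11 = $16,907. Book value $53,043.
Accumulated through year 2 = $107,405 − $53,043 = $54,362.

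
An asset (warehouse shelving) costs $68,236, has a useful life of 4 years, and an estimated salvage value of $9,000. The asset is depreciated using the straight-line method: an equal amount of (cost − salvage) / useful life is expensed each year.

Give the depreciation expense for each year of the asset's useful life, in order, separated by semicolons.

Depreciable base = $68,236 − $9,000 = $59,236.
Annual expense = $59,236 / 4 = $14,809.
End of year 1: book value $53,427.
End of year 2: book value $38,618.
End of year 3: book value $23,809.
End of year 4: book value $9,000.

$14,809; $14,809; $14,809; $14,809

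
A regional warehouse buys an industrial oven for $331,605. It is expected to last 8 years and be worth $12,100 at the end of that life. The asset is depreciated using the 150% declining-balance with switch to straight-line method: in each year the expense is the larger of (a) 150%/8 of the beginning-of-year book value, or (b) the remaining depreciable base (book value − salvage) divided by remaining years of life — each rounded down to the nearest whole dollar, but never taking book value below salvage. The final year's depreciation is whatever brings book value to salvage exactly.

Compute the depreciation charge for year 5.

Depreciable base = $331,605 − $12,100 = $319,505.
Year 1: DB = ⌊$331,605 × 150%/8⌋ = $62,175; SL = ⌊$319,505/8⌋ = $39,938 → take DB $62,175. Book value $269,430.
Year 2: DB = ⌊$269,430 × 150%/8⌋ = $50,518; SL = ⌊$257,330/7⌋ = $36,761 → take DB $50,518. Book value $218,912.
Year 3: DB = ⌊$218,912 × 150%/8⌋ = $41,046; SL = ⌊$206,812/6⌋ = $34,468 → take DB $41,046. Book value $177,866.
Year 4: DB = ⌊$177,866 × 150%/8⌋ = $33,349; SL = ⌊$165,766/5⌋ = $33,153 → take DB $33,349. Book value $144,517.
Year 5: DB = ⌊$144,517 × 150%/8⌋ = $27,096; SL = ⌊$132,417/4⌋ = $33,104 → take SL $33,104. Book value $111,413.

$33,104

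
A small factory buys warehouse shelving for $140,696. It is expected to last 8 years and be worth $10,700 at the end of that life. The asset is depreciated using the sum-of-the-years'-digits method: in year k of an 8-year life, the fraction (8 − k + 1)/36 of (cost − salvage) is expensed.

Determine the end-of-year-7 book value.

$14,311

Depreciable base = $140,696 − $10,700 = $129,996.
Sum of the years' digits = 8+7+6+5+4+3+2+1 = 36.
Year 1: $129,996 × 8/36 = $28,888. Book value $111,808.
Year 2: $129,996 × 7/36 = $25,277. Book value $86,531.
Year 3: $129,996 × 6/36 = $21,666. Book value $64,865.
Year 4: $129,996 × 5/36 = $18,055. Book value $46,810.
Year 5: $129,996 × 4/36 = $14,444. Book value $32,366.
Year 6: $129,996 × 3/36 = $10,833. Book value $21,533.
Year 7: $129,996 × 2/36 = $7,222. Book value $14,311.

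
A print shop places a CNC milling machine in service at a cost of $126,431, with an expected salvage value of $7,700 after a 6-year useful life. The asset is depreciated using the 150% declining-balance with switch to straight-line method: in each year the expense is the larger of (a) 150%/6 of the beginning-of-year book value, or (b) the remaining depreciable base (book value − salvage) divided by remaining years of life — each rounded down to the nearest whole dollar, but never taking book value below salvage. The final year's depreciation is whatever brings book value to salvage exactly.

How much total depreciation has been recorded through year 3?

Depreciable base = $126,431 − $7,700 = $118,731.
Year 1: DB = ⌊$126,431 × 150%/6⌋ = $31,607; SL = ⌊$118,731/6⌋ = $19,788 → take DB $31,607. Book value $94,824.
Year 2: DB = ⌊$94,824 × 150%/6⌋ = $23,706; SL = ⌊$87,124/5⌋ = $17,424 → take DB $23,706. Book value $71,118.
Year 3: DB = ⌊$71,118 × 150%/6⌋ = $17,779; SL = ⌊$63,418/4⌋ = $15,854 → take DB $17,779. Book value $53,339.
Accumulated through year 3 = $126,431 − $53,339 = $73,092.

$73,092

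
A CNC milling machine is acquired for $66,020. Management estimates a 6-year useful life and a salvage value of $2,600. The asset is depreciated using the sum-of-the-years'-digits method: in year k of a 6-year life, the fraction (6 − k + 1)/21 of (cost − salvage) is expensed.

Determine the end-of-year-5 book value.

Depreciable base = $66,020 − $2,600 = $63,420.
Sum of the years' digits = 6+5+4+3+2+1 = 21.
Year 1: $63,420 × 6/21 = $18,120. Book value $47,900.
Year 2: $63,420 × 5/21 = $15,100. Book value $32,800.
Year 3: $63,420 × 4/21 = $12,080. Book value $20,720.
Year 4: $63,420 × 3/21 = $9,060. Book value $11,660.
Year 5: $63,420 × 2/21 = $6,040. Book value $5,620.

$5,620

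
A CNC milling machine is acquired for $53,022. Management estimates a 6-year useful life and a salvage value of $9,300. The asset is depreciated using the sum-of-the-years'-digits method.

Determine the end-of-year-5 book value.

$11,382

Depreciable base = $53,022 − $9,300 = $43,722.
Sum of the years' digits = 6+5+4+3+2+1 = 21.
Year 1: $43,722 × 6/21 = $12,492. Book value $40,530.
Year 2: $43,722 × 5/21 = $10,410. Book value $30,120.
Year 3: $43,722 × 4/21 = $8,328. Book value $21,792.
Year 4: $43,722 × 3/21 = $6,246. Book value $15,546.
Year 5: $43,722 × 2/21 = $4,164. Book value $11,382.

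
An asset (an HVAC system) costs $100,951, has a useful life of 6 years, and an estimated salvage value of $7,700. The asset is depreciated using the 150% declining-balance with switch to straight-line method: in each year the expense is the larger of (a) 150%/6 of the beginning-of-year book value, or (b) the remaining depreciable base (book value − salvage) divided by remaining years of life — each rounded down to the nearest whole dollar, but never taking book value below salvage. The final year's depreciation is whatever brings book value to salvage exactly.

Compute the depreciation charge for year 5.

Depreciable base = $100,951 − $7,700 = $93,251.
Year 1: DB = ⌊$100,951 × 150%/6⌋ = $25,237; SL = ⌊$93,251/6⌋ = $15,541 → take DB $25,237. Book value $75,714.
Year 2: DB = ⌊$75,714 × 150%/6⌋ = $18,928; SL = ⌊$68,014/5⌋ = $13,602 → take DB $18,928. Book value $56,786.
Year 3: DB = ⌊$56,786 × 150%/6⌋ = $14,196; SL = ⌊$49,086/4⌋ = $12,271 → take DB $14,196. Book value $42,590.
Year 4: DB = ⌊$42,590 × 150%/6⌋ = $10,647; SL = ⌊$34,890/3⌋ = $11,630 → take SL $11,630. Book value $30,960.
Year 5: DB = ⌊$30,960 × 150%/6⌋ = $7,740; SL = ⌊$23,260/2⌋ = $11,630 → take SL $11,630. Book value $19,330.

$11,630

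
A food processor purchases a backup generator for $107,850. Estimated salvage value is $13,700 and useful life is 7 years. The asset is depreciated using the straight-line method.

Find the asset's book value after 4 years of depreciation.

Depreciable base = $107,850 − $13,700 = $94,150.
Annual expense = $94,150 / 7 = $13,450.
End of year 1: book value $94,400.
End of year 2: book value $80,950.
End of year 3: book value $67,500.
End of year 4: book value $54,050.

$54,050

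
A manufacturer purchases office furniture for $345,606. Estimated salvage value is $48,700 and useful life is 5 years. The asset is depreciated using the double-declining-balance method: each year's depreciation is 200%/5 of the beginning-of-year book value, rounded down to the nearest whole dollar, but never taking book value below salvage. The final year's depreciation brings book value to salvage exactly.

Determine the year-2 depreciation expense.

$82,945

Depreciable base = $345,606 − $48,700 = $296,906.
Year 1: ⌊$345,606 × 200%/5⌋ = $138,242. Book value $207,364.
Year 2: ⌊$207,364 × 200%/5⌋ = $82,945. Book value $124,419.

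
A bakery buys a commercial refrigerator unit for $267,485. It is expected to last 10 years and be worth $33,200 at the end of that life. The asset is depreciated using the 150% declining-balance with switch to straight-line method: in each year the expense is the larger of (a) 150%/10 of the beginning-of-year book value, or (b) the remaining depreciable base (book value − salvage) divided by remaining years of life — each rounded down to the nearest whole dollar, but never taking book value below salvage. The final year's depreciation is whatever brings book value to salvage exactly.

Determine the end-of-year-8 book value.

$67,042

Depreciable base = $267,485 − $33,200 = $234,285.
Year 1: DB = ⌊$267,485 × 150%/10⌋ = $40,122; SL = ⌊$234,285/10⌋ = $23,428 → take DB $40,122. Book value $227,363.
Year 2: DB = ⌊$227,363 × 150%/10⌋ = $34,104; SL = ⌊$194,163/9⌋ = $21,573 → take DB $34,104. Book value $193,259.
Year 3: DB = ⌊$193,259 × 150%/10⌋ = $28,988; SL = ⌊$160,059/8⌋ = $20,007 → take DB $28,988. Book value $164,271.
Year 4: DB = ⌊$164,271 × 150%/10⌋ = $24,640; SL = ⌊$131,071/7⌋ = $18,724 → take DB $24,640. Book value $139,631.
Year 5: DB = ⌊$139,631 × 150%/10⌋ = $20,944; SL = ⌊$106,431/6⌋ = $17,738 → take DB $20,944. Book value $118,687.
Year 6: DB = ⌊$118,687 × 150%/10⌋ = $17,803; SL = ⌊$85,487/5⌋ = $17,097 → take DB $17,803. Book value $100,884.
Year 7: DB = ⌊$100,884 × 150%/10⌋ = $15,132; SL = ⌊$67,684/4⌋ = $16,921 → take SL $16,921. Book value $83,963.
Year 8: DB = ⌊$83,963 × 150%/10⌋ = $12,594; SL = ⌊$50,763/3⌋ = $16,921 → take SL $16,921. Book value $67,042.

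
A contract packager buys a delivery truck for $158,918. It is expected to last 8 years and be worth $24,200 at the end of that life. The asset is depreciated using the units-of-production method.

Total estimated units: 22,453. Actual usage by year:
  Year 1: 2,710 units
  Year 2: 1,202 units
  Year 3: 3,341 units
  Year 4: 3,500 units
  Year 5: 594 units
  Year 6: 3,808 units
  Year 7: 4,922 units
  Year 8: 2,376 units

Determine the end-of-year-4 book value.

Depreciable base = $158,918 − $24,200 = $134,718.
Rate = $134,718 / 22,453 units = $6 per unit.
Year 1: 2,710 × $6 = $16,260. Book value $142,658.
Year 2: 1,202 × $6 = $7,212. Book value $135,446.
Year 3: 3,341 × $6 = $20,046. Book value $115,400.
Year 4: 3,500 × $6 = $21,000. Book value $94,400.

$94,400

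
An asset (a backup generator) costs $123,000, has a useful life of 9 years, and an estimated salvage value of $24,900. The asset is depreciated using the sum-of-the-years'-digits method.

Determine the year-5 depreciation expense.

Depreciable base = $123,000 − $24,900 = $98,100.
Sum of the years' digits = 9+8+7+6+5+4+3+2+1 = 45.
Year 1: $98,100 × 9/45 = $19,620. Book value $103,380.
Year 2: $98,100 × 8/45 = $17,440. Book value $85,940.
Year 3: $98,100 × 7/45 = $15,260. Book value $70,680.
Year 4: $98,100 × 6/45 = $13,080. Book value $57,600.
Year 5: $98,100 × 5/45 = $10,900. Book value $46,700.

$10,900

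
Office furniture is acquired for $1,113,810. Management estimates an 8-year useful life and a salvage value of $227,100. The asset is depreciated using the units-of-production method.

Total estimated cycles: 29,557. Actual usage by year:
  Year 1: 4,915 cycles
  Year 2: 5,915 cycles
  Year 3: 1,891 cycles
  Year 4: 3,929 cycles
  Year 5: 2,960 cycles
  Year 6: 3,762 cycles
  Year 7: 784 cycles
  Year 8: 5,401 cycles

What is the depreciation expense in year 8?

$162,030

Depreciable base = $1,113,810 − $227,100 = $886,710.
Rate = $886,710 / 29,557 cycles = $30 per cycle.
Year 1: 4,915 × $30 = $147,450. Book value $966,360.
Year 2: 5,915 × $30 = $177,450. Book value $788,910.
Year 3: 1,891 × $30 = $56,730. Book value $732,180.
Year 4: 3,929 × $30 = $117,870. Book value $614,310.
Year 5: 2,960 × $30 = $88,800. Book value $525,510.
Year 6: 3,762 × $30 = $112,860. Book value $412,650.
Year 7: 784 × $30 = $23,520. Book value $389,130.
Year 8: 5,401 × $30 = $162,030. Book value $227,100.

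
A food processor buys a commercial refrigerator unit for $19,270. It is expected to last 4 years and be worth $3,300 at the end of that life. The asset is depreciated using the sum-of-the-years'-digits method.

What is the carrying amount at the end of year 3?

Depreciable base = $19,270 − $3,300 = $15,970.
Sum of the years' digits = 4+3+2+1 = 10.
Year 1: $15,970 × 4/10 = $6,388. Book value $12,882.
Year 2: $15,970 × 3/10 = $4,791. Book value $8,091.
Year 3: $15,970 × 2/10 = $3,194. Book value $4,897.

$4,897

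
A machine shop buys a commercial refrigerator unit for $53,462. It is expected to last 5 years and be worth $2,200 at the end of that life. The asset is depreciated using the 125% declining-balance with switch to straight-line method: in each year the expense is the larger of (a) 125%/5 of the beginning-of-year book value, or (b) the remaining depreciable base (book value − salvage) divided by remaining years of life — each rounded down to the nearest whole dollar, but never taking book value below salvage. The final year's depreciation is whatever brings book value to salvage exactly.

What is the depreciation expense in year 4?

Depreciable base = $53,462 − $2,200 = $51,262.
Year 1: DB = ⌊$53,462 × 125%/5⌋ = $13,365; SL = ⌊$51,262/5⌋ = $10,252 → take DB $13,365. Book value $40,097.
Year 2: DB = ⌊$40,097 × 125%/5⌋ = $10,024; SL = ⌊$37,897/4⌋ = $9,474 → take DB $10,024. Book value $30,073.
Year 3: DB = ⌊$30,073 × 125%/5⌋ = $7,518; SL = ⌊$27,873/3⌋ = $9,291 → take SL $9,291. Book value $20,782.
Year 4: DB = ⌊$20,782 × 125%/5⌋ = $5,195; SL = ⌊$18,582/2⌋ = $9,291 → take SL $9,291. Book value $11,491.

$9,291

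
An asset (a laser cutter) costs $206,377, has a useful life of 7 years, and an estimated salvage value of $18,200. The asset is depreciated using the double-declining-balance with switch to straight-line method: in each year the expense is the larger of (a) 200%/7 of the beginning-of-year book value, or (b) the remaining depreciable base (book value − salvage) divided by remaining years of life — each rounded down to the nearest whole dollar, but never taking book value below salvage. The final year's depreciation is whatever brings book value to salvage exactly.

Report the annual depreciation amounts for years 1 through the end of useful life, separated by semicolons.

Depreciable base = $206,377 − $18,200 = $188,177.
Year 1: DB = ⌊$206,377 × 200%/7⌋ = $58,964; SL = ⌊$188,177/7⌋ = $26,882 → take DB $58,964. Book value $147,413.
Year 2: DB = ⌊$147,413 × 200%/7⌋ = $42,118; SL = ⌊$129,213/6⌋ = $21,535 → take DB $42,118. Book value $105,295.
Year 3: DB = ⌊$105,295 × 200%/7⌋ = $30,084; SL = ⌊$87,095/5⌋ = $17,419 → take DB $30,084. Book value $75,211.
Year 4: DB = ⌊$75,211 × 200%/7⌋ = $21,488; SL = ⌊$57,011/4⌋ = $14,252 → take DB $21,488. Book value $53,723.
Year 5: DB = ⌊$53,723 × 200%/7⌋ = $15,349; SL = ⌊$35,523/3⌋ = $11,841 → take DB $15,349. Book value $38,374.
Year 6: DB = ⌊$38,374 × 200%/7⌋ = $10,964; SL = ⌊$20,174/2⌋ = $10,087 → take DB $10,964. Book value $27,410.
Year 7 (final): $27,410 − $18,200 = $9,210. Book value $18,200.

$58,964; $42,118; $30,084; $21,488; $15,349; $10,964; $9,210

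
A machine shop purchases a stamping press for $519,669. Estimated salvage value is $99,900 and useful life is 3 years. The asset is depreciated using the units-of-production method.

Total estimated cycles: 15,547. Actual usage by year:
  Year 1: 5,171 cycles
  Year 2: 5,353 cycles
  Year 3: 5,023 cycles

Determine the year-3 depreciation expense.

$135,621

Depreciable base = $519,669 − $99,900 = $419,769.
Rate = $419,769 / 15,547 cycles = $27 per cycle.
Year 1: 5,171 × $27 = $139,617. Book value $380,052.
Year 2: 5,353 × $27 = $144,531. Book value $235,521.
Year 3: 5,023 × $27 = $135,621. Book value $99,900.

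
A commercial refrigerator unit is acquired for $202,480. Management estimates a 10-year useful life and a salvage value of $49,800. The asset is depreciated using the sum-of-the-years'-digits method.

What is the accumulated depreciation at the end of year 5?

Depreciable base = $202,480 − $49,800 = $152,680.
Sum of the years' digits = 10+9+8+7+6+5+4+3+2+1 = 55.
Year 1: $152,680 × 10/55 = $27,760. Book value $174,720.
Year 2: $152,680 × 9/55 = $24,984. Book value $149,736.
Year 3: $152,680 × 8/55 = $22,208. Book value $127,528.
Year 4: $152,680 × 7/55 = $19,432. Book value $108,096.
Year 5: $152,680 × 6/55 = $16,656. Book value $91,440.
Accumulated through year 5 = $202,480 − $91,440 = $111,040.

$111,040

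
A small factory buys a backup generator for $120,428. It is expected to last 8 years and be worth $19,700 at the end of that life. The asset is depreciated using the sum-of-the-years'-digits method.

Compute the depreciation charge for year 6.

Depreciable base = $120,428 − $19,700 = $100,728.
Sum of the years' digits = 8+7+6+5+4+3+2+1 = 36.
Year 1: $100,728 × 8/36 = $22,384. Book value $98,044.
Year 2: $100,728 × 7/36 = $19,586. Book value $78,458.
Year 3: $100,728 × 6/36 = $16,788. Book value $61,670.
Year 4: $100,728 × 5/36 = $13,990. Book value $47,680.
Year 5: $100,728 × 4/36 = $11,192. Book value $36,488.
Year 6: $100,728 × 3/36 = $8,394. Book value $28,094.

$8,394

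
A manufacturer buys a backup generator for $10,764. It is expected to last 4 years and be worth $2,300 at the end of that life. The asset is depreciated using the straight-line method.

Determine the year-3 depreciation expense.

Depreciable base = $10,764 − $2,300 = $8,464.
Annual expense = $8,464 / 4 = $2,116.

$2,116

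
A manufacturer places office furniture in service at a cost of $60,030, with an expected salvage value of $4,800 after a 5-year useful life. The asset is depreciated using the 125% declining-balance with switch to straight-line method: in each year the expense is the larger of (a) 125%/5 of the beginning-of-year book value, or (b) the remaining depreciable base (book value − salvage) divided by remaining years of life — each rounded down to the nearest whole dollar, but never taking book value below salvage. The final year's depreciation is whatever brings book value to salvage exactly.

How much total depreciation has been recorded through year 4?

Depreciable base = $60,030 − $4,800 = $55,230.
Year 1: DB = ⌊$60,030 × 125%/5⌋ = $15,007; SL = ⌊$55,230/5⌋ = $11,046 → take DB $15,007. Book value $45,023.
Year 2: DB = ⌊$45,023 × 125%/5⌋ = $11,255; SL = ⌊$40,223/4⌋ = $10,055 → take DB $11,255. Book value $33,768.
Year 3: DB = ⌊$33,768 × 125%/5⌋ = $8,442; SL = ⌊$28,968/3⌋ = $9,656 → take SL $9,656. Book value $24,112.
Year 4: DB = ⌊$24,112 × 125%/5⌋ = $6,028; SL = ⌊$19,312/2⌋ = $9,656 → take SL $9,656. Book value $14,456.
Accumulated through year 4 = $60,030 − $14,456 = $45,574.

$45,574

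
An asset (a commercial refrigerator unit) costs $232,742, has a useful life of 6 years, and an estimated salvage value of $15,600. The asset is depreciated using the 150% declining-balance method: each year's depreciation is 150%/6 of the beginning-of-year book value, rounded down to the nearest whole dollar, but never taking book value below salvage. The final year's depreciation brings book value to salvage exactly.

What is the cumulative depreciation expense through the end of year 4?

Depreciable base = $232,742 − $15,600 = $217,142.
Year 1: ⌊$232,742 × 150%/6⌋ = $58,185. Book value $174,557.
Year 2: ⌊$174,557 × 150%/6⌋ = $43,639. Book value $130,918.
Year 3: ⌊$130,918 × 150%/6⌋ = $32,729. Book value $98,189.
Year 4: ⌊$98,189 × 150%/6⌋ = $24,547. Book value $73,642.
Accumulated through year 4 = $232,742 − $73,642 = $159,100.

$159,100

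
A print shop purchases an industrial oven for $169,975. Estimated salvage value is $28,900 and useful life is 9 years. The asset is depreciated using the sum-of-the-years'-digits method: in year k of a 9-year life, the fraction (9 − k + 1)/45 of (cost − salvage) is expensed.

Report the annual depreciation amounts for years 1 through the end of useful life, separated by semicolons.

$28,215; $25,080; $21,945; $18,810; $15,675; $12,540; $9,405; $6,270; $3,135

Depreciable base = $169,975 − $28,900 = $141,075.
Sum of the years' digits = 9+8+7+6+5+4+3+2+1 = 45.
Year 1: $141,075 × 9/45 = $28,215. Book value $141,760.
Year 2: $141,075 × 8/45 = $25,080. Book value $116,680.
Year 3: $141,075 × 7/45 = $21,945. Book value $94,735.
Year 4: $141,075 × 6/45 = $18,810. Book value $75,925.
Year 5: $141,075 × 5/45 = $15,675. Book value $60,250.
Year 6: $141,075 × 4/45 = $12,540. Book value $47,710.
Year 7: $141,075 × 3/45 = $9,405. Book value $38,305.
Year 8: $141,075 × 2/45 = $6,270. Book value $32,035.
Year 9: $141,075 × 1/45 = $3,135. Book value $28,900.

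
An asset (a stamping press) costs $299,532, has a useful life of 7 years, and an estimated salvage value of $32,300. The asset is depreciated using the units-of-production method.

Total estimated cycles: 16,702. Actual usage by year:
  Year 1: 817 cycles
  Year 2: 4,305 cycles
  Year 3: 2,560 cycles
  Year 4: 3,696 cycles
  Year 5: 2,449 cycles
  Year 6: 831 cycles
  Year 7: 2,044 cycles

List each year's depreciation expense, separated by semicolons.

$13,072; $68,880; $40,960; $59,136; $39,184; $13,296; $32,704

Depreciable base = $299,532 − $32,300 = $267,232.
Rate = $267,232 / 16,702 cycles = $16 per cycle.
Year 1: 817 × $16 = $13,072. Book value $286,460.
Year 2: 4,305 × $16 = $68,880. Book value $217,580.
Year 3: 2,560 × $16 = $40,960. Book value $176,620.
Year 4: 3,696 × $16 = $59,136. Book value $117,484.
Year 5: 2,449 × $16 = $39,184. Book value $78,300.
Year 6: 831 × $16 = $13,296. Book value $65,004.
Year 7: 2,044 × $16 = $32,704. Book value $32,300.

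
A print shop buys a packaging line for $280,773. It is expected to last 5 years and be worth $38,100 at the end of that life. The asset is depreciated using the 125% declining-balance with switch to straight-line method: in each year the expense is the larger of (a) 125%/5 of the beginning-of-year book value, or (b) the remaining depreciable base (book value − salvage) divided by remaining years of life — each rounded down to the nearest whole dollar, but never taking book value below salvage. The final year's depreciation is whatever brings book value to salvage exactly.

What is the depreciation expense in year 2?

$52,645

Depreciable base = $280,773 − $38,100 = $242,673.
Year 1: DB = ⌊$280,773 × 125%/5⌋ = $70,193; SL = ⌊$242,673/5⌋ = $48,534 → take DB $70,193. Book value $210,580.
Year 2: DB = ⌊$210,580 × 125%/5⌋ = $52,645; SL = ⌊$172,480/4⌋ = $43,120 → take DB $52,645. Book value $157,935.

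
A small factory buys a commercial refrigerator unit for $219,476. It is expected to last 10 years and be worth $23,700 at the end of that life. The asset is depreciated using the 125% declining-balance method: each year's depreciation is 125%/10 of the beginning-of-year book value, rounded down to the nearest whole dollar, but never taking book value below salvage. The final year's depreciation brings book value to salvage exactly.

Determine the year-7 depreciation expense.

Depreciable base = $219,476 − $23,700 = $195,776.
Year 1: ⌊$219,476 × 125%/10⌋ = $27,434. Book value $192,042.
Year 2: ⌊$192,042 × 125%/10⌋ = $24,005. Book value $168,037.
Year 3: ⌊$168,037 × 125%/10⌋ = $21,004. Book value $147,033.
Year 4: ⌊$147,033 × 125%/10⌋ = $18,379. Book value $128,654.
Year 5: ⌊$128,654 × 125%/10⌋ = $16,081. Book value $112,573.
Year 6: ⌊$112,573 × 125%/10⌋ = $14,071. Book value $98,502.
Year 7: ⌊$98,502 × 125%/10⌋ = $12,312. Book value $86,190.

$12,312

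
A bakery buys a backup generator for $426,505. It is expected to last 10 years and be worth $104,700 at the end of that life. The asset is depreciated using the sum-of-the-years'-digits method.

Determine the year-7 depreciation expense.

Depreciable base = $426,505 − $104,700 = $321,805.
Sum of the years' digits = 10+9+8+7+6+5+4+3+2+1 = 55.
Year 1: $321,805 × 10/55 = $58,510. Book value $367,995.
Year 2: $321,805 × 9/55 = $52,659. Book value $315,336.
Year 3: $321,805 × 8/55 = $46,808. Book value $268,528.
Year 4: $321,805 × 7/55 = $40,957. Book value $227,571.
Year 5: $321,805 × 6/55 = $35,106. Book value $192,465.
Year 6: $321,805 × 5/55 = $29,255. Book value $163,210.
Year 7: $321,805 × 4/55 = $23,404. Book value $139,806.

$23,404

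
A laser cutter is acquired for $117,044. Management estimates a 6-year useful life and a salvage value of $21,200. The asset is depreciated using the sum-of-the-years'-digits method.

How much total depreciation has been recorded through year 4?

$82,152

Depreciable base = $117,044 − $21,200 = $95,844.
Sum of the years' digits = 6+5+4+3+2+1 = 21.
Year 1: $95,844 × 6/21 = $27,384. Book value $89,660.
Year 2: $95,844 × 5/21 = $22,820. Book value $66,840.
Year 3: $95,844 × 4/21 = $18,256. Book value $48,584.
Year 4: $95,844 × 3/21 = $13,692. Book value $34,892.
Accumulated through year 4 = $117,044 − $34,892 = $82,152.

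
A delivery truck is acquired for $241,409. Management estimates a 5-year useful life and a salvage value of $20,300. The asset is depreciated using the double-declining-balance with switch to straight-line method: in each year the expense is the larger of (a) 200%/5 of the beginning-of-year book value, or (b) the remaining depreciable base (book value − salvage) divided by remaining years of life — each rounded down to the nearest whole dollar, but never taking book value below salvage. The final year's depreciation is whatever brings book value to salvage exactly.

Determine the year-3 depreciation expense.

$34,763

Depreciable base = $241,409 − $20,300 = $221,109.
Year 1: DB = ⌊$241,409 × 200%/5⌋ = $96,563; SL = ⌊$221,109/5⌋ = $44,221 → take DB $96,563. Book value $144,846.
Year 2: DB = ⌊$144,846 × 200%/5⌋ = $57,938; SL = ⌊$124,546/4⌋ = $31,136 → take DB $57,938. Book value $86,908.
Year 3: DB = ⌊$86,908 × 200%/5⌋ = $34,763; SL = ⌊$66,608/3⌋ = $22,202 → take DB $34,763. Book value $52,145.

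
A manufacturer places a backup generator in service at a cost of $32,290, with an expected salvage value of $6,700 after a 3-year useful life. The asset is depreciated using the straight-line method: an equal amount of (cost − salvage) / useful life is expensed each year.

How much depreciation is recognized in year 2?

$8,530

Depreciable base = $32,290 − $6,700 = $25,590.
Annual expense = $25,590 / 3 = $8,530.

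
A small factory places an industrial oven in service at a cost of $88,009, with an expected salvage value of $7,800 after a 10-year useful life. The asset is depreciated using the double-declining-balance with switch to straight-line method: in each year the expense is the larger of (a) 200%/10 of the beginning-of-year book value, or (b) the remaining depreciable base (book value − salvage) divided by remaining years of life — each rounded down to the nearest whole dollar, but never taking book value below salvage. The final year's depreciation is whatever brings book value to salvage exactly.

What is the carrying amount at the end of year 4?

Depreciable base = $88,009 − $7,800 = $80,209.
Year 1: DB = ⌊$88,009 × 200%/10⌋ = $17,601; SL = ⌊$80,209/10⌋ = $8,020 → take DB $17,601. Book value $70,408.
Year 2: DB = ⌊$70,408 × 200%/10⌋ = $14,081; SL = ⌊$62,608/9⌋ = $6,956 → take DB $14,081. Book value $56,327.
Year 3: DB = ⌊$56,327 × 200%/10⌋ = $11,265; SL = ⌊$48,527/8⌋ = $6,065 → take DB $11,265. Book value $45,062.
Year 4: DB = ⌊$45,062 × 200%/10⌋ = $9,012; SL = ⌊$37,262/7⌋ = $5,323 → take DB $9,012. Book value $36,050.

$36,050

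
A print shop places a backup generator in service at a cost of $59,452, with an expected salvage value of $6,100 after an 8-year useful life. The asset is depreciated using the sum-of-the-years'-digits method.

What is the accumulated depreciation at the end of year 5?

$44,460

Depreciable base = $59,452 − $6,100 = $53,352.
Sum of the years' digits = 8+7+6+5+4+3+2+1 = 36.
Year 1: $53,352 × 8/36 = $11,856. Book value $47,596.
Year 2: $53,352 × 7/36 = $10,374. Book value $37,222.
Year 3: $53,352 × 6/36 = $8,892. Book value $28,330.
Year 4: $53,352 × 5/36 = $7,410. Book value $20,920.
Year 5: $53,352 × 4/36 = $5,928. Book value $14,992.
Accumulated through year 5 = $59,452 − $14,992 = $44,460.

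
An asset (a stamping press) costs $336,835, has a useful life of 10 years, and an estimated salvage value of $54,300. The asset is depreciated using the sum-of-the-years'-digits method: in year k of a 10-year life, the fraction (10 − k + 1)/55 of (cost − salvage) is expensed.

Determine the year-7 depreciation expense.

Depreciable base = $336,835 − $54,300 = $282,535.
Sum of the years' digits = 10+9+8+7+6+5+4+3+2+1 = 55.
Year 1: $282,535 × 10/55 = $51,370. Book value $285,465.
Year 2: $282,535 × 9/55 = $46,233. Book value $239,232.
Year 3: $282,535 × 8/55 = $41,096. Book value $198,136.
Year 4: $282,535 × 7/55 = $35,959. Book value $162,177.
Year 5: $282,535 × 6/55 = $30,822. Book value $131,355.
Year 6: $282,535 × 5/55 = $25,685. Book value $105,670.
Year 7: $282,535 × 4/55 = $20,548. Book value $85,122.

$20,548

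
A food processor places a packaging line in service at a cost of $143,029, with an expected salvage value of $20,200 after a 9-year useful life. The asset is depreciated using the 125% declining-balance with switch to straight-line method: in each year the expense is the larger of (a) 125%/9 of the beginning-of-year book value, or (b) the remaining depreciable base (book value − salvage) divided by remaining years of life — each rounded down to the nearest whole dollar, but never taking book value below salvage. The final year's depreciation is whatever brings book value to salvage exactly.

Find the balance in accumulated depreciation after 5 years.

Depreciable base = $143,029 − $20,200 = $122,829.
Year 1: DB = ⌊$143,029 × 125%/9⌋ = $19,865; SL = ⌊$122,829/9⌋ = $13,647 → take DB $19,865. Book value $123,164.
Year 2: DB = ⌊$123,164 × 125%/9⌋ = $17,106; SL = ⌊$102,964/8⌋ = $12,870 → take DB $17,106. Book value $106,058.
Year 3: DB = ⌊$106,058 × 125%/9⌋ = $14,730; SL = ⌊$85,858/7⌋ = $12,265 → take DB $14,730. Book value $91,328.
Year 4: DB = ⌊$91,328 × 125%/9⌋ = $12,684; SL = ⌊$71,128/6⌋ = $11,854 → take DB $12,684. Book value $78,644.
Year 5: DB = ⌊$78,644 × 125%/9⌋ = $10,922; SL = ⌊$58,444/5⌋ = $11,688 → take SL $11,688. Book value $66,956.
Accumulated through year 5 = $143,029 − $66,956 = $76,073.

$76,073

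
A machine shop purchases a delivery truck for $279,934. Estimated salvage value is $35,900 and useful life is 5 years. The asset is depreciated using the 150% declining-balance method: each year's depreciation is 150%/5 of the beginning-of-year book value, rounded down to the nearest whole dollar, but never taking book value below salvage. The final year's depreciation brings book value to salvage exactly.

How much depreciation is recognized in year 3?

$41,150

Depreciable base = $279,934 − $35,900 = $244,034.
Year 1: ⌊$279,934 × 150%/5⌋ = $83,980. Book value $195,954.
Year 2: ⌊$195,954 × 150%/5⌋ = $58,786. Book value $137,168.
Year 3: ⌊$137,168 × 150%/5⌋ = $41,150. Book value $96,018.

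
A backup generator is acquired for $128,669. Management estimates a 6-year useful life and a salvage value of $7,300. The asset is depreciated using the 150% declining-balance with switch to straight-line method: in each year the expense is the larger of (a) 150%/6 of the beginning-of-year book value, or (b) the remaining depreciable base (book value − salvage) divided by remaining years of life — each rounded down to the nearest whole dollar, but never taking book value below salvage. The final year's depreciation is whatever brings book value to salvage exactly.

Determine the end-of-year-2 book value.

Depreciable base = $128,669 − $7,300 = $121,369.
Year 1: DB = ⌊$128,669 × 150%/6⌋ = $32,167; SL = ⌊$121,369/6⌋ = $20,228 → take DB $32,167. Book value $96,502.
Year 2: DB = ⌊$96,502 × 150%/6⌋ = $24,125; SL = ⌊$89,202/5⌋ = $17,840 → take DB $24,125. Book value $72,377.

$72,377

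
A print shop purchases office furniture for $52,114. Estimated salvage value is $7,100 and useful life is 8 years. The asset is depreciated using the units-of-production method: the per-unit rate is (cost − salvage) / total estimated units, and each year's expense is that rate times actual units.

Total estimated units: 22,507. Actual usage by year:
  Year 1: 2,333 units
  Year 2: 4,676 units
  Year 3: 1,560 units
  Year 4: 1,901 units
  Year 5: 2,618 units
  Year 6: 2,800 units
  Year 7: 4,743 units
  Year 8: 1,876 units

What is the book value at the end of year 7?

Depreciable base = $52,114 − $7,100 = $45,014.
Rate = $45,014 / 22,507 units = $2 per unit.
Year 1: 2,333 × $2 = $4,666. Book value $47,448.
Year 2: 4,676 × $2 = $9,352. Book value $38,096.
Year 3: 1,560 × $2 = $3,120. Book value $34,976.
Year 4: 1,901 × $2 = $3,802. Book value $31,174.
Year 5: 2,618 × $2 = $5,236. Book value $25,938.
Year 6: 2,800 × $2 = $5,600. Book value $20,338.
Year 7: 4,743 × $2 = $9,486. Book value $10,852.

$10,852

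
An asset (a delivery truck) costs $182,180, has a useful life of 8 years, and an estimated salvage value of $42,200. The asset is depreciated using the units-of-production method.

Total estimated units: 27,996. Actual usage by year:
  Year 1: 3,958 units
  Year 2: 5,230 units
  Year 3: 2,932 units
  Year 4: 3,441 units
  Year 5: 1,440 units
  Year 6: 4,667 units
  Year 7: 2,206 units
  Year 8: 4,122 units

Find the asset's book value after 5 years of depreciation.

$97,175

Depreciable base = $182,180 − $42,200 = $139,980.
Rate = $139,980 / 27,996 units = $5 per unit.
Year 1: 3,958 × $5 = $19,790. Book value $162,390.
Year 2: 5,230 × $5 = $26,150. Book value $136,240.
Year 3: 2,932 × $5 = $14,660. Book value $121,580.
Year 4: 3,441 × $5 = $17,205. Book value $104,375.
Year 5: 1,440 × $5 = $7,200. Book value $97,175.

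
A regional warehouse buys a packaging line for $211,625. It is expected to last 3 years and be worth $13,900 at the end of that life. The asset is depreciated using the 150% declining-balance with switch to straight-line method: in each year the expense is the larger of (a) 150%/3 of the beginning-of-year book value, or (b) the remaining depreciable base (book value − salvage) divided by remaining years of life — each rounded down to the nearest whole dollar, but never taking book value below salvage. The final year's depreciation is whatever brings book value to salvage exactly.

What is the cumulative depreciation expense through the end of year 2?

Depreciable base = $211,625 − $13,900 = $197,725.
Year 1: DB = ⌊$211,625 × 150%/3⌋ = $105,812; SL = ⌊$197,725/3⌋ = $65,908 → take DB $105,812. Book value $105,813.
Year 2: DB = ⌊$105,813 × 150%/3⌋ = $52,906; SL = ⌊$91,913/2⌋ = $45,956 → take DB $52,906. Book value $52,907.
Accumulated through year 2 = $211,625 − $52,907 = $158,718.

$158,718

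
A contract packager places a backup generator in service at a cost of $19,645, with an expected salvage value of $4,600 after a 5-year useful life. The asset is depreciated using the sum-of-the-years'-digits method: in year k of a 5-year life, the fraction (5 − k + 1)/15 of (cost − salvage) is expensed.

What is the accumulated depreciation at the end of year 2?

$9,027

Depreciable base = $19,645 − $4,600 = $15,045.
Sum of the years' digits = 5+4+3+2+1 = 15.
Year 1: $15,045 × 5/15 = $5,015. Book value $14,630.
Year 2: $15,045 × 4/15 = $4,012. Book value $10,618.
Accumulated through year 2 = $19,645 − $10,618 = $9,027.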